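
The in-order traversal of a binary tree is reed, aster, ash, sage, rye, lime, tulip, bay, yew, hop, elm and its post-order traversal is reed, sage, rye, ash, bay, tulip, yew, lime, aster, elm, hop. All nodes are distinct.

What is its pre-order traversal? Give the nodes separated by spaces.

hop aster reed lime ash rye sage yew tulip bay elm

The last element of post-order is the root; it splits in-order into left and right subtrees.
Root hop: left subtree has 9 nodes {reed, aster, ash, sage, rye, lime, tulip, bay, yew}, right has 1 {elm}.
  Root aster: left subtree has 1 node {reed}, right has 7 {ash, sage, rye, lime, tulip, bay, yew}.
    Root lime: left subtree has 3 nodes {ash, sage, rye}, right has 3 {tulip, bay, yew}.
      Root ash: left subtree has 0 nodes { }, right has 2 {sage, rye}.
        Root rye: left subtree has 1 node {sage}, right has 0 { }.
      Root yew: left subtree has 2 nodes {tulip, bay}, right has 0 { }.
        Root tulip: left subtree has 0 nodes { }, right has 1 {bay}.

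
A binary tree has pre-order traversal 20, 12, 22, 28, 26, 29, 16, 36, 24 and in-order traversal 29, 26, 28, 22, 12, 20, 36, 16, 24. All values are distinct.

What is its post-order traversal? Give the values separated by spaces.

29 26 28 22 12 36 24 16 20

The first element of pre-order is the root; it splits in-order into left and right subtrees.
Root 20: left subtree has 5 nodes {29, 26, 28, 22, 12}, right has 3 {36, 16, 24}.
  Root 12: left subtree has 4 nodes {29, 26, 28, 22}, right has 0 { }.
    Root 22: left subtree has 3 nodes {29, 26, 28}, right has 0 { }.
      Root 28: left subtree has 2 nodes {29, 26}, right has 0 { }.
        Root 26: left subtree has 1 node {29}, right has 0 { }.
  Root 16: left subtree has 1 node {36}, right has 1 {24}.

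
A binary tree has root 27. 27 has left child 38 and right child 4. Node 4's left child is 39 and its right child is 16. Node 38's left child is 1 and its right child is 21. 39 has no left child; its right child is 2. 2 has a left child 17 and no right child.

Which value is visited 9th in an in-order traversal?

In-order visits the left subtree, then the node, then the right subtree.
At 27: go left to 38.
  At 38: go left to 1.
    1 is a leaf — visit 1.
  Visit 38.
  At 38: go right to 21.
    21 is a leaf — visit 21.
Visit 27.
At 27: go right to 4.
  At 4: go left to 39.
    At 39: no left child.
    Visit 39.
    At 39: go right to 2.
      At 2: go left to 17.
        17 is a leaf — visit 17.
      Visit 2.
      At 2: no right child.
  Visit 4.
  At 4: go right to 16.
    16 is a leaf — visit 16.
Full in-order sequence: 1, 38, 21, 27, 39, 17, 2, 4, 16.

16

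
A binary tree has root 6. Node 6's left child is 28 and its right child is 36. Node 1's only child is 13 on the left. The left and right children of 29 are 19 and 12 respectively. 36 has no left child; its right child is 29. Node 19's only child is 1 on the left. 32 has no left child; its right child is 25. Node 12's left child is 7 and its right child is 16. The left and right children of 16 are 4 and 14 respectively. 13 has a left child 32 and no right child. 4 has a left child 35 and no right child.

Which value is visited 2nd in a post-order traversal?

Post-order visits the left subtree, then the right subtree, then the node.
At 6: go left to 28.
  28 is a leaf — visit 28.
At 6: go right to 36.
  At 36: no left child.
  At 36: go right to 29.
    At 29: go left to 19.
      At 19: go left to 1.
        At 1: go left to 13.
          At 13: go left to 32.
            At 32: no left child.
            At 32: go right to 25.
              25 is a leaf — visit 25.
            Visit 32.
          At 13: no right child.
          Visit 13.
        At 1: no right child.
        Visit 1.
      At 19: no right child.
      Visit 19.
    At 29: go right to 12.
      At 12: go left to 7.
        7 is a leaf — visit 7.
      At 12: go right to 16.
        At 16: go left to 4.
          At 4: go left to 35.
            35 is a leaf — visit 35.
          At 4: no right child.
          Visit 4.
        At 16: go right to 14.
          14 is a leaf — visit 14.
        Visit 16.
      Visit 12.
    Visit 29.
  Visit 36.
Visit 6.
Full post-order sequence: 28, 25, 32, 13, 1, 19, 7, 35, 4, 14, 16, 12, 29, 36, 6.

25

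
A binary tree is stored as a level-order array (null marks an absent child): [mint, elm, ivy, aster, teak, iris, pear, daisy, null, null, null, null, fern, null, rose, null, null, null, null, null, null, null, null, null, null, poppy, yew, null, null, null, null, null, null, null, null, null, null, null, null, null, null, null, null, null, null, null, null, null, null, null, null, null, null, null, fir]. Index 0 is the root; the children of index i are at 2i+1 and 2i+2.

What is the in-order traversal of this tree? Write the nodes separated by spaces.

In-order visits the left subtree, then the node, then the right subtree.
At mint: go left to elm.
  At elm: go left to aster.
    At aster: go left to daisy.
      daisy is a leaf — visit daisy.
    Visit aster.
    At aster: no right child.
  Visit elm.
  At elm: go right to teak.
    teak is a leaf — visit teak.
Visit mint.
At mint: go right to ivy.
  At ivy: go left to iris.
    At iris: no left child.
    Visit iris.
    At iris: go right to fern.
      At fern: go left to poppy.
        poppy is a leaf — visit poppy.
      Visit fern.
      At fern: go right to yew.
        At yew: no left child.
        Visit yew.
        At yew: go right to fir.
          fir is a leaf — visit fir.
  Visit ivy.
  At ivy: go right to pear.
    At pear: no left child.
    Visit pear.
    At pear: go right to rose.
      rose is a leaf — visit rose.

daisy aster elm teak mint iris poppy fern yew fir ivy pear rose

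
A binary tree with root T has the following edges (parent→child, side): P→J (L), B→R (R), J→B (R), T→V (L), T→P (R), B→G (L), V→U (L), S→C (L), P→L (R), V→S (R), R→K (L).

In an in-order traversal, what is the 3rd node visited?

In-order visits the left subtree, then the node, then the right subtree.
At T: go left to V.
  At V: go left to U.
    U is a leaf — visit U.
  Visit V.
  At V: go right to S.
    At S: go left to C.
      C is a leaf — visit C.
    Visit S.
    At S: no right child.
Visit T.
At T: go right to P.
  At P: go left to J.
    At J: no left child.
    Visit J.
    At J: go right to B.
      At B: go left to G.
        G is a leaf — visit G.
      Visit B.
      At B: go right to R.
        At R: go left to K.
          K is a leaf — visit K.
        Visit R.
        At R: no right child.
  Visit P.
  At P: go right to L.
    L is a leaf — visit L.
Full in-order sequence: U, V, C, S, T, J, G, B, K, R, P, L.

C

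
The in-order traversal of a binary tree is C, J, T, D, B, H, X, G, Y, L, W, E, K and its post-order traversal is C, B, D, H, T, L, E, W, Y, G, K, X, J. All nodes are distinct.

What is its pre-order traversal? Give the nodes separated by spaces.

J C X T H D B K G Y W L E

The last element of post-order is the root; it splits in-order into left and right subtrees.
Root J: left subtree has 1 node {C}, right has 11 {T, D, B, H, X, G, Y, L, W, E, K}.
  Root X: left subtree has 4 nodes {T, D, B, H}, right has 6 {G, Y, L, W, E, K}.
    Root T: left subtree has 0 nodes { }, right has 3 {D, B, H}.
      Root H: left subtree has 2 nodes {D, B}, right has 0 { }.
        Root D: left subtree has 0 nodes { }, right has 1 {B}.
    Root K: left subtree has 5 nodes {G, Y, L, W, E}, right has 0 { }.
      Root G: left subtree has 0 nodes { }, right has 4 {Y, L, W, E}.
        Root Y: left subtree has 0 nodes { }, right has 3 {L, W, E}.
          Root W: left subtree has 1 node {L}, right has 1 {E}.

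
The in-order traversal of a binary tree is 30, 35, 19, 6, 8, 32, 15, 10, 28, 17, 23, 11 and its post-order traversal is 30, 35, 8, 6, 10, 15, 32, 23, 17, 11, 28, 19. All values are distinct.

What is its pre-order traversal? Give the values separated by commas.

The last element of post-order is the root; it splits in-order into left and right subtrees.
Root 19: left subtree has 2 nodes {30, 35}, right has 9 {6, 8, 32, 15, 10, 28, 17, 23, 11}.
  Root 35: left subtree has 1 node {30}, right has 0 { }.
  Root 28: left subtree has 5 nodes {6, 8, 32, 15, 10}, right has 3 {17, 23, 11}.
    Root 32: left subtree has 2 nodes {6, 8}, right has 2 {15, 10}.
      Root 6: left subtree has 0 nodes { }, right has 1 {8}.
      Root 15: left subtree has 0 nodes { }, right has 1 {10}.
    Root 11: left subtree has 2 nodes {17, 23}, right has 0 { }.
      Root 17: left subtree has 0 nodes { }, right has 1 {23}.

19, 35, 30, 28, 32, 6, 8, 15, 10, 11, 17, 23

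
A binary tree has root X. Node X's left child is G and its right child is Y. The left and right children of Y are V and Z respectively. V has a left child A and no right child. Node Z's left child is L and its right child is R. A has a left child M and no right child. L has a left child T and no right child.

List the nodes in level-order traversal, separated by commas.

X, G, Y, V, Z, A, L, R, M, T

Level-order visits nodes level by level from the root, left to right within each level.
Level 0: X
Level 1: G, Y
Level 2: V, Z
Level 3: A, L, R
Level 4: M, T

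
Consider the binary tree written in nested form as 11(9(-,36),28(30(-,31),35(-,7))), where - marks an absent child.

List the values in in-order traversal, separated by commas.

9, 36, 11, 30, 31, 28, 35, 7

In-order visits the left subtree, then the node, then the right subtree.
At 11: go left to 9.
  At 9: no left child.
  Visit 9.
  At 9: go right to 36.
    36 is a leaf — visit 36.
Visit 11.
At 11: go right to 28.
  At 28: go left to 30.
    At 30: no left child.
    Visit 30.
    At 30: go right to 31.
      31 is a leaf — visit 31.
  Visit 28.
  At 28: go right to 35.
    At 35: no left child.
    Visit 35.
    At 35: go right to 7.
      7 is a leaf — visit 7.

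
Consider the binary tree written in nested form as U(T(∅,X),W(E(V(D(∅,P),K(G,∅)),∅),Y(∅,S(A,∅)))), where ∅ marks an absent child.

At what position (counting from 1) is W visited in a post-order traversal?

Post-order visits the left subtree, then the right subtree, then the node.
At U: go left to T.
  At T: no left child.
  At T: go right to X.
    X is a leaf — visit X.
  Visit T.
At U: go right to W.
  At W: go left to E.
    At E: go left to V.
      At V: go left to D.
        At D: no left child.
        At D: go right to P.
          P is a leaf — visit P.
        Visit D.
      At V: go right to K.
        At K: go left to G.
          G is a leaf — visit G.
        At K: no right child.
        Visit K.
      Visit V.
    At E: no right child.
    Visit E.
  At W: go right to Y.
    At Y: no left child.
    At Y: go right to S.
      At S: go left to A.
        A is a leaf — visit A.
      At S: no right child.
      Visit S.
    Visit Y.
  Visit W.
Visit U.
Full post-order sequence: X, T, P, D, G, K, V, E, A, S, Y, W, U.

12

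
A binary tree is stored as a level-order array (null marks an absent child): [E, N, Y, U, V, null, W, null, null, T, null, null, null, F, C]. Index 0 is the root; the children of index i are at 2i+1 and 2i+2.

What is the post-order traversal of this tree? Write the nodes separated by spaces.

Post-order visits the left subtree, then the right subtree, then the node.
At E: go left to N.
  At N: go left to U.
    U is a leaf — visit U.
  At N: go right to V.
    At V: go left to T.
      T is a leaf — visit T.
    At V: no right child.
    Visit V.
  Visit N.
At E: go right to Y.
  At Y: no left child.
  At Y: go right to W.
    At W: go left to F.
      F is a leaf — visit F.
    At W: go right to C.
      C is a leaf — visit C.
    Visit W.
  Visit Y.
Visit E.

U T V N F C W Y E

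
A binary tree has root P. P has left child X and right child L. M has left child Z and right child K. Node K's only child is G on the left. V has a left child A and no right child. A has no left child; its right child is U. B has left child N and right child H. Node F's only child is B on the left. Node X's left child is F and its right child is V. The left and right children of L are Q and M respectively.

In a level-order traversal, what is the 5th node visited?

V

Level-order visits nodes level by level from the root, left to right within each level.
Level 0: P
Level 1: X, L
Level 2: F, V, Q, M
Level 3: B, A, Z, K
Level 4: N, H, U, G
Full level-order sequence: P, X, L, F, V, Q, M, B, A, Z, K, N, H, U, G.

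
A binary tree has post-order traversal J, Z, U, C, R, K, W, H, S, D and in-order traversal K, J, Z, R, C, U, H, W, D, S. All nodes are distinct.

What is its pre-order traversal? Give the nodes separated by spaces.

The last element of post-order is the root; it splits in-order into left and right subtrees.
Root D: left subtree has 8 nodes {K, J, Z, R, C, U, H, W}, right has 1 {S}.
  Root H: left subtree has 6 nodes {K, J, Z, R, C, U}, right has 1 {W}.
    Root K: left subtree has 0 nodes { }, right has 5 {J, Z, R, C, U}.
      Root R: left subtree has 2 nodes {J, Z}, right has 2 {C, U}.
        Root Z: left subtree has 1 node {J}, right has 0 { }.
        Root C: left subtree has 0 nodes { }, right has 1 {U}.

D H K R Z J C U W S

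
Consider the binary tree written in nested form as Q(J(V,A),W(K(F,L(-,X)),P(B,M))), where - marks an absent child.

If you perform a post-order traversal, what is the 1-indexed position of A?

2

Post-order visits the left subtree, then the right subtree, then the node.
At Q: go left to J.
  At J: go left to V.
    V is a leaf — visit V.
  At J: go right to A.
    A is a leaf — visit A.
  Visit J.
At Q: go right to W.
  At W: go left to K.
    At K: go left to F.
      F is a leaf — visit F.
    At K: go right to L.
      At L: no left child.
      At L: go right to X.
        X is a leaf — visit X.
      Visit L.
    Visit K.
  At W: go right to P.
    At P: go left to B.
      B is a leaf — visit B.
    At P: go right to M.
      M is a leaf — visit M.
    Visit P.
  Visit W.
Visit Q.
Full post-order sequence: V, A, J, F, X, L, K, B, M, P, W, Q.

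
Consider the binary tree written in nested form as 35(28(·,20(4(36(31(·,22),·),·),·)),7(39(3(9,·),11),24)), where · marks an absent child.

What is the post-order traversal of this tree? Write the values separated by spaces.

Post-order visits the left subtree, then the right subtree, then the node.
At 35: go left to 28.
  At 28: no left child.
  At 28: go right to 20.
    At 20: go left to 4.
      At 4: go left to 36.
        At 36: go left to 31.
          At 31: no left child.
          At 31: go right to 22.
            22 is a leaf — visit 22.
          Visit 31.
        At 36: no right child.
        Visit 36.
      At 4: no right child.
      Visit 4.
    At 20: no right child.
    Visit 20.
  Visit 28.
At 35: go right to 7.
  At 7: go left to 39.
    At 39: go left to 3.
      At 3: go left to 9.
        9 is a leaf — visit 9.
      At 3: no right child.
      Visit 3.
    At 39: go right to 11.
      11 is a leaf — visit 11.
    Visit 39.
  At 7: go right to 24.
    24 is a leaf — visit 24.
  Visit 7.
Visit 35.

22 31 36 4 20 28 9 3 11 39 24 7 35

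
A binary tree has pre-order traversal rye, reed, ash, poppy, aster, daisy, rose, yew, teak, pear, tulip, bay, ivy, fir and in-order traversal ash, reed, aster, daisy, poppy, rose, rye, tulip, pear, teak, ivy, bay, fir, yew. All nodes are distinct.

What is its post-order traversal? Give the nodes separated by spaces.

The first element of pre-order is the root; it splits in-order into left and right subtrees.
Root rye: left subtree has 6 nodes {ash, reed, aster, daisy, poppy, rose}, right has 7 {tulip, pear, teak, ivy, bay, fir, yew}.
  Root reed: left subtree has 1 node {ash}, right has 4 {aster, daisy, poppy, rose}.
    Root poppy: left subtree has 2 nodes {aster, daisy}, right has 1 {rose}.
      Root aster: left subtree has 0 nodes { }, right has 1 {daisy}.
  Root yew: left subtree has 6 nodes {tulip, pear, teak, ivy, bay, fir}, right has 0 { }.
    Root teak: left subtree has 2 nodes {tulip, pear}, right has 3 {ivy, bay, fir}.
      Root pear: left subtree has 1 node {tulip}, right has 0 { }.
      Root bay: left subtree has 1 node {ivy}, right has 1 {fir}.

ash daisy aster rose poppy reed tulip pear ivy fir bay teak yew rye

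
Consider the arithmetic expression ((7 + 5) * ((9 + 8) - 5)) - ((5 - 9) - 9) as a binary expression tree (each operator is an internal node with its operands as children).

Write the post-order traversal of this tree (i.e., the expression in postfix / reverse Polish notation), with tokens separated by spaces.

7 5 + 9 8 + 5 - * 5 9 - 9 - -

Post-order on an expression tree gives postfix notation: for each operator, emit left operand, right operand, then the operator.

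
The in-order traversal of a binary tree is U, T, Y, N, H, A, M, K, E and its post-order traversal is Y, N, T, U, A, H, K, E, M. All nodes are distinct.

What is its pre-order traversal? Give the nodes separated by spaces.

M H U T N Y A E K

The last element of post-order is the root; it splits in-order into left and right subtrees.
Root M: left subtree has 6 nodes {U, T, Y, N, H, A}, right has 2 {K, E}.
  Root H: left subtree has 4 nodes {U, T, Y, N}, right has 1 {A}.
    Root U: left subtree has 0 nodes { }, right has 3 {T, Y, N}.
      Root T: left subtree has 0 nodes { }, right has 2 {Y, N}.
        Root N: left subtree has 1 node {Y}, right has 0 { }.
  Root E: left subtree has 1 node {K}, right has 0 { }.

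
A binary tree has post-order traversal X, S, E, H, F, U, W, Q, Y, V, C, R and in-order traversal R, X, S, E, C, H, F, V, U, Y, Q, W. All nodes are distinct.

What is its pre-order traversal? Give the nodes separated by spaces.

R C E S X V F H Y U Q W

The last element of post-order is the root; it splits in-order into left and right subtrees.
Root R: left subtree has 0 nodes { }, right has 11 {X, S, E, C, H, F, V, U, Y, Q, W}.
  Root C: left subtree has 3 nodes {X, S, E}, right has 7 {H, F, V, U, Y, Q, W}.
    Root E: left subtree has 2 nodes {X, S}, right has 0 { }.
      Root S: left subtree has 1 node {X}, right has 0 { }.
    Root V: left subtree has 2 nodes {H, F}, right has 4 {U, Y, Q, W}.
      Root F: left subtree has 1 node {H}, right has 0 { }.
      Root Y: left subtree has 1 node {U}, right has 2 {Q, W}.
        Root Q: left subtree has 0 nodes { }, right has 1 {W}.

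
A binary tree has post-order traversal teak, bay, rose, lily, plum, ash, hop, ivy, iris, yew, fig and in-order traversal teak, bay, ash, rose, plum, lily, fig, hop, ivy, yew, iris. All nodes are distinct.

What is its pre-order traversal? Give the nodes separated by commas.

fig, ash, bay, teak, plum, rose, lily, yew, ivy, hop, iris

The last element of post-order is the root; it splits in-order into left and right subtrees.
Root fig: left subtree has 6 nodes {teak, bay, ash, rose, plum, lily}, right has 4 {hop, ivy, yew, iris}.
  Root ash: left subtree has 2 nodes {teak, bay}, right has 3 {rose, plum, lily}.
    Root bay: left subtree has 1 node {teak}, right has 0 { }.
    Root plum: left subtree has 1 node {rose}, right has 1 {lily}.
  Root yew: left subtree has 2 nodes {hop, ivy}, right has 1 {iris}.
    Root ivy: left subtree has 1 node {hop}, right has 0 { }.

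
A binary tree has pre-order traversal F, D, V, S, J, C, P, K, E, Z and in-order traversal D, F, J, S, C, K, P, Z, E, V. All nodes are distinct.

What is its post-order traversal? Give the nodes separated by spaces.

D J K Z E P C S V F

The first element of pre-order is the root; it splits in-order into left and right subtrees.
Root F: left subtree has 1 node {D}, right has 8 {J, S, C, K, P, Z, E, V}.
  Root V: left subtree has 7 nodes {J, S, C, K, P, Z, E}, right has 0 { }.
    Root S: left subtree has 1 node {J}, right has 5 {C, K, P, Z, E}.
      Root C: left subtree has 0 nodes { }, right has 4 {K, P, Z, E}.
        Root P: left subtree has 1 node {K}, right has 2 {Z, E}.
          Root E: left subtree has 1 node {Z}, right has 0 { }.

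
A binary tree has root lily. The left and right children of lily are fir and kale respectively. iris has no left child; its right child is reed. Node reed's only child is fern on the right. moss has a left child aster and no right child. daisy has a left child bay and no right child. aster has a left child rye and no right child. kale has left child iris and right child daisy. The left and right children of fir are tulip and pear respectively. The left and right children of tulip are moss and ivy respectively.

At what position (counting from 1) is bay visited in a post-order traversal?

11

Post-order visits the left subtree, then the right subtree, then the node.
At lily: go left to fir.
  At fir: go left to tulip.
    At tulip: go left to moss.
      At moss: go left to aster.
        At aster: go left to rye.
          rye is a leaf — visit rye.
        At aster: no right child.
        Visit aster.
      At moss: no right child.
      Visit moss.
    At tulip: go right to ivy.
      ivy is a leaf — visit ivy.
    Visit tulip.
  At fir: go right to pear.
    pear is a leaf — visit pear.
  Visit fir.
At lily: go right to kale.
  At kale: go left to iris.
    At iris: no left child.
    At iris: go right to reed.
      At reed: no left child.
      At reed: go right to fern.
        fern is a leaf — visit fern.
      Visit reed.
    Visit iris.
  At kale: go right to daisy.
    At daisy: go left to bay.
      bay is a leaf — visit bay.
    At daisy: no right child.
    Visit daisy.
  Visit kale.
Visit lily.
Full post-order sequence: rye, aster, moss, ivy, tulip, pear, fir, fern, reed, iris, bay, daisy, kale, lily.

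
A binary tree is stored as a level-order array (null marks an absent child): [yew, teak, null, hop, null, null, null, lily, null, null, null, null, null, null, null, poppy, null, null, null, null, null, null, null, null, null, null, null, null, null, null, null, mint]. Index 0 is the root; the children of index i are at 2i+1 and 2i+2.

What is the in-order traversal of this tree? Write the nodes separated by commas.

In-order visits the left subtree, then the node, then the right subtree.
At yew: go left to teak.
  At teak: go left to hop.
    At hop: go left to lily.
      At lily: go left to poppy.
        At poppy: go left to mint.
          mint is a leaf — visit mint.
        Visit poppy.
        At poppy: no right child.
      Visit lily.
      At lily: no right child.
    Visit hop.
    At hop: no right child.
  Visit teak.
  At teak: no right child.
Visit yew.
At yew: no right child.

mint, poppy, lily, hop, teak, yew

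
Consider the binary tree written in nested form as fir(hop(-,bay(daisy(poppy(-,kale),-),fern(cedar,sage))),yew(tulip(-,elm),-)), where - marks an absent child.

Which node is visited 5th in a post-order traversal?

Post-order visits the left subtree, then the right subtree, then the node.
At fir: go left to hop.
  At hop: no left child.
  At hop: go right to bay.
    At bay: go left to daisy.
      At daisy: go left to poppy.
        At poppy: no left child.
        At poppy: go right to kale.
          kale is a leaf — visit kale.
        Visit poppy.
      At daisy: no right child.
      Visit daisy.
    At bay: go right to fern.
      At fern: go left to cedar.
        cedar is a leaf — visit cedar.
      At fern: go right to sage.
        sage is a leaf — visit sage.
      Visit fern.
    Visit bay.
  Visit hop.
At fir: go right to yew.
  At yew: go left to tulip.
    At tulip: no left child.
    At tulip: go right to elm.
      elm is a leaf — visit elm.
    Visit tulip.
  At yew: no right child.
  Visit yew.
Visit fir.
Full post-order sequence: kale, poppy, daisy, cedar, sage, fern, bay, hop, elm, tulip, yew, fir.

sage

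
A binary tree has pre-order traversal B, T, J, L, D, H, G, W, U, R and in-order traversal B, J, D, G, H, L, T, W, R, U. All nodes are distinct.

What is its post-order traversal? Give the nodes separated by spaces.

The first element of pre-order is the root; it splits in-order into left and right subtrees.
Root B: left subtree has 0 nodes { }, right has 9 {J, D, G, H, L, T, W, R, U}.
  Root T: left subtree has 5 nodes {J, D, G, H, L}, right has 3 {W, R, U}.
    Root J: left subtree has 0 nodes { }, right has 4 {D, G, H, L}.
      Root L: left subtree has 3 nodes {D, G, H}, right has 0 { }.
        Root D: left subtree has 0 nodes { }, right has 2 {G, H}.
          Root H: left subtree has 1 node {G}, right has 0 { }.
    Root W: left subtree has 0 nodes { }, right has 2 {R, U}.
      Root U: left subtree has 1 node {R}, right has 0 { }.

G H D L J R U W T B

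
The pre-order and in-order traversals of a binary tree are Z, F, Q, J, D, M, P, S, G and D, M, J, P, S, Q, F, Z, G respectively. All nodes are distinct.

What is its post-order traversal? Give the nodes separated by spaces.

The first element of pre-order is the root; it splits in-order into left and right subtrees.
Root Z: left subtree has 7 nodes {D, M, J, P, S, Q, F}, right has 1 {G}.
  Root F: left subtree has 6 nodes {D, M, J, P, S, Q}, right has 0 { }.
    Root Q: left subtree has 5 nodes {D, M, J, P, S}, right has 0 { }.
      Root J: left subtree has 2 nodes {D, M}, right has 2 {P, S}.
        Root D: left subtree has 0 nodes { }, right has 1 {M}.
        Root P: left subtree has 0 nodes { }, right has 1 {S}.

M D S P J Q F G Z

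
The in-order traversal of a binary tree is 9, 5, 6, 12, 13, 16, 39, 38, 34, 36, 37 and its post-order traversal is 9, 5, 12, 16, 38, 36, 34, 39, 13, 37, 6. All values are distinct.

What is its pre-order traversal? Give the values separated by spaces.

The last element of post-order is the root; it splits in-order into left and right subtrees.
Root 6: left subtree has 2 nodes {9, 5}, right has 8 {12, 13, 16, 39, 38, 34, 36, 37}.
  Root 5: left subtree has 1 node {9}, right has 0 { }.
  Root 37: left subtree has 7 nodes {12, 13, 16, 39, 38, 34, 36}, right has 0 { }.
    Root 13: left subtree has 1 node {12}, right has 5 {16, 39, 38, 34, 36}.
      Root 39: left subtree has 1 node {16}, right has 3 {38, 34, 36}.
        Root 34: left subtree has 1 node {38}, right has 1 {36}.

6 5 9 37 13 12 39 16 34 38 36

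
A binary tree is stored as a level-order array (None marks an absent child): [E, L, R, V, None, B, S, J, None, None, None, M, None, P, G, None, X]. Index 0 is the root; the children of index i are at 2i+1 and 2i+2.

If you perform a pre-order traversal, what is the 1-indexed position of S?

Pre-order visits the node, then its left subtree, then its right subtree.
Visit E.
At E: go left to L.
  Visit L.
  At L: go left to V.
    Visit V.
    At V: go left to J.
      Visit J.
      At J: no left child.
      At J: go right to X.
        X is a leaf — visit X.
    At V: no right child.
  At L: no right child.
At E: go right to R.
  Visit R.
  At R: go left to B.
    Visit B.
    At B: go left to M.
      M is a leaf — visit M.
    At B: no right child.
  At R: go right to S.
    Visit S.
    At S: go left to P.
      P is a leaf — visit P.
    At S: go right to G.
      G is a leaf — visit G.
Full pre-order sequence: E, L, V, J, X, R, B, M, S, P, G.

9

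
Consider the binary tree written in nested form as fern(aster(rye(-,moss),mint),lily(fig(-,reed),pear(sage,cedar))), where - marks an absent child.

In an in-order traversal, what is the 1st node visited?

In-order visits the left subtree, then the node, then the right subtree.
At fern: go left to aster.
  At aster: go left to rye.
    At rye: no left child.
    Visit rye.
    At rye: go right to moss.
      moss is a leaf — visit moss.
  Visit aster.
  At aster: go right to mint.
    mint is a leaf — visit mint.
Visit fern.
At fern: go right to lily.
  At lily: go left to fig.
    At fig: no left child.
    Visit fig.
    At fig: go right to reed.
      reed is a leaf — visit reed.
  Visit lily.
  At lily: go right to pear.
    At pear: go left to sage.
      sage is a leaf — visit sage.
    Visit pear.
    At pear: go right to cedar.
      cedar is a leaf — visit cedar.
Full in-order sequence: rye, moss, aster, mint, fern, fig, reed, lily, sage, pear, cedar.

rye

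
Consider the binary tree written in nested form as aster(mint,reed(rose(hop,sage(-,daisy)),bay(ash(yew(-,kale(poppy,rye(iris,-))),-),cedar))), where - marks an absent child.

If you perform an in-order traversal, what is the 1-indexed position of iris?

11

In-order visits the left subtree, then the node, then the right subtree.
At aster: go left to mint.
  mint is a leaf — visit mint.
Visit aster.
At aster: go right to reed.
  At reed: go left to rose.
    At rose: go left to hop.
      hop is a leaf — visit hop.
    Visit rose.
    At rose: go right to sage.
      At sage: no left child.
      Visit sage.
      At sage: go right to daisy.
        daisy is a leaf — visit daisy.
  Visit reed.
  At reed: go right to bay.
    At bay: go left to ash.
      At ash: go left to yew.
        At yew: no left child.
        Visit yew.
        At yew: go right to kale.
          At kale: go left to poppy.
            poppy is a leaf — visit poppy.
          Visit kale.
          At kale: go right to rye.
            At rye: go left to iris.
              iris is a leaf — visit iris.
            Visit rye.
            At rye: no right child.
      Visit ash.
      At ash: no right child.
    Visit bay.
    At bay: go right to cedar.
      cedar is a leaf — visit cedar.
Full in-order sequence: mint, aster, hop, rose, sage, daisy, reed, yew, poppy, kale, iris, rye, ash, bay, cedar.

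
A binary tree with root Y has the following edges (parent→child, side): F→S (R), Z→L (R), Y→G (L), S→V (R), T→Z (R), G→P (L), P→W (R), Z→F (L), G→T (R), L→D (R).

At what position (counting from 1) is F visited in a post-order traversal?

5

Post-order visits the left subtree, then the right subtree, then the node.
At Y: go left to G.
  At G: go left to P.
    At P: no left child.
    At P: go right to W.
      W is a leaf — visit W.
    Visit P.
  At G: go right to T.
    At T: no left child.
    At T: go right to Z.
      At Z: go left to F.
        At F: no left child.
        At F: go right to S.
          At S: no left child.
          At S: go right to V.
            V is a leaf — visit V.
          Visit S.
        Visit F.
      At Z: go right to L.
        At L: no left child.
        At L: go right to D.
          D is a leaf — visit D.
        Visit L.
      Visit Z.
    Visit T.
  Visit G.
At Y: no right child.
Visit Y.
Full post-order sequence: W, P, V, S, F, D, L, Z, T, G, Y.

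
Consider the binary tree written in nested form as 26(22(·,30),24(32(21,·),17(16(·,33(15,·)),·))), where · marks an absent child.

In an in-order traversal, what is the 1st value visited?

22

In-order visits the left subtree, then the node, then the right subtree.
At 26: go left to 22.
  At 22: no left child.
  Visit 22.
  At 22: go right to 30.
    30 is a leaf — visit 30.
Visit 26.
At 26: go right to 24.
  At 24: go left to 32.
    At 32: go left to 21.
      21 is a leaf — visit 21.
    Visit 32.
    At 32: no right child.
  Visit 24.
  At 24: go right to 17.
    At 17: go left to 16.
      At 16: no left child.
      Visit 16.
      At 16: go right to 33.
        At 33: go left to 15.
          15 is a leaf — visit 15.
        Visit 33.
        At 33: no right child.
    Visit 17.
    At 17: no right child.
Full in-order sequence: 22, 30, 26, 21, 32, 24, 16, 15, 33, 17.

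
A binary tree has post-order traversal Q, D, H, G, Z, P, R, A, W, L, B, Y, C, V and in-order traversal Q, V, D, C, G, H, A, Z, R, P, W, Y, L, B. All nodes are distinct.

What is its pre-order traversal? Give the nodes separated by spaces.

The last element of post-order is the root; it splits in-order into left and right subtrees.
Root V: left subtree has 1 node {Q}, right has 12 {D, C, G, H, A, Z, R, P, W, Y, L, B}.
  Root C: left subtree has 1 node {D}, right has 10 {G, H, A, Z, R, P, W, Y, L, B}.
    Root Y: left subtree has 7 nodes {G, H, A, Z, R, P, W}, right has 2 {L, B}.
      Root W: left subtree has 6 nodes {G, H, A, Z, R, P}, right has 0 { }.
        Root A: left subtree has 2 nodes {G, H}, right has 3 {Z, R, P}.
          Root G: left subtree has 0 nodes { }, right has 1 {H}.
          Root R: left subtree has 1 node {Z}, right has 1 {P}.
      Root B: left subtree has 1 node {L}, right has 0 { }.

V Q C D Y W A G H R Z P B L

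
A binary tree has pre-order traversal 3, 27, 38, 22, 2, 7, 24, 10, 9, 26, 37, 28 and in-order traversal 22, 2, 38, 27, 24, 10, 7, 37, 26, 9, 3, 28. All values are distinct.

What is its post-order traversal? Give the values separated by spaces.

The first element of pre-order is the root; it splits in-order into left and right subtrees.
Root 3: left subtree has 10 nodes {22, 2, 38, 27, 24, 10, 7, 37, 26, 9}, right has 1 {28}.
  Root 27: left subtree has 3 nodes {22, 2, 38}, right has 6 {24, 10, 7, 37, 26, 9}.
    Root 38: left subtree has 2 nodes {22, 2}, right has 0 { }.
      Root 22: left subtree has 0 nodes { }, right has 1 {2}.
    Root 7: left subtree has 2 nodes {24, 10}, right has 3 {37, 26, 9}.
      Root 24: left subtree has 0 nodes { }, right has 1 {10}.
      Root 9: left subtree has 2 nodes {37, 26}, right has 0 { }.
        Root 26: left subtree has 1 node {37}, right has 0 { }.

2 22 38 10 24 37 26 9 7 27 28 3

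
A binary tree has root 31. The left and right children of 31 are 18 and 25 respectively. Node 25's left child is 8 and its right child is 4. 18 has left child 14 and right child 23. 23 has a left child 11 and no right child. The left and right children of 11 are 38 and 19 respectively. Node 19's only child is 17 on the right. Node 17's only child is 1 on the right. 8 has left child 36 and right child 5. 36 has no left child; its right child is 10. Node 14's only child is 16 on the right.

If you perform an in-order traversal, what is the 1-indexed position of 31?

10

In-order visits the left subtree, then the node, then the right subtree.
At 31: go left to 18.
  At 18: go left to 14.
    At 14: no left child.
    Visit 14.
    At 14: go right to 16.
      16 is a leaf — visit 16.
  Visit 18.
  At 18: go right to 23.
    At 23: go left to 11.
      At 11: go left to 38.
        38 is a leaf — visit 38.
      Visit 11.
      At 11: go right to 19.
        At 19: no left child.
        Visit 19.
        At 19: go right to 17.
          At 17: no left child.
          Visit 17.
          At 17: go right to 1.
            1 is a leaf — visit 1.
    Visit 23.
    At 23: no right child.
Visit 31.
At 31: go right to 25.
  At 25: go left to 8.
    At 8: go left to 36.
      At 36: no left child.
      Visit 36.
      At 36: go right to 10.
        10 is a leaf — visit 10.
    Visit 8.
    At 8: go right to 5.
      5 is a leaf — visit 5.
  Visit 25.
  At 25: go right to 4.
    4 is a leaf — visit 4.
Full in-order sequence: 14, 16, 18, 38, 11, 19, 17, 1, 23, 31, 36, 10, 8, 5, 25, 4.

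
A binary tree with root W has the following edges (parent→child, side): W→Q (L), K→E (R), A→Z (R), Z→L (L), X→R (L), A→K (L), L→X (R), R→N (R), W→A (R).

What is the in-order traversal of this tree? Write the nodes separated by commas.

Q, W, K, E, A, L, R, N, X, Z

In-order visits the left subtree, then the node, then the right subtree.
At W: go left to Q.
  Q is a leaf — visit Q.
Visit W.
At W: go right to A.
  At A: go left to K.
    At K: no left child.
    Visit K.
    At K: go right to E.
      E is a leaf — visit E.
  Visit A.
  At A: go right to Z.
    At Z: go left to L.
      At L: no left child.
      Visit L.
      At L: go right to X.
        At X: go left to R.
          At R: no left child.
          Visit R.
          At R: go right to N.
            N is a leaf — visit N.
        Visit X.
        At X: no right child.
    Visit Z.
    At Z: no right child.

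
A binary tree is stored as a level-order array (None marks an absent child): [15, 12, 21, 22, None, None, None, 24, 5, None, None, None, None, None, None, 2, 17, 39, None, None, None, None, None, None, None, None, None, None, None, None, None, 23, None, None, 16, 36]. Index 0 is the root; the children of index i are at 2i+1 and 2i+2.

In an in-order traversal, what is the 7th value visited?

36

In-order visits the left subtree, then the node, then the right subtree.
At 15: go left to 12.
  At 12: go left to 22.
    At 22: go left to 24.
      At 24: go left to 2.
        At 2: go left to 23.
          23 is a leaf — visit 23.
        Visit 2.
        At 2: no right child.
      Visit 24.
      At 24: go right to 17.
        At 17: no left child.
        Visit 17.
        At 17: go right to 16.
          16 is a leaf — visit 16.
    Visit 22.
    At 22: go right to 5.
      At 5: go left to 39.
        At 39: go left to 36.
          36 is a leaf — visit 36.
        Visit 39.
        At 39: no right child.
      Visit 5.
      At 5: no right child.
  Visit 12.
  At 12: no right child.
Visit 15.
At 15: go right to 21.
  21 is a leaf — visit 21.
Full in-order sequence: 23, 2, 24, 17, 16, 22, 36, 39, 5, 12, 15, 21.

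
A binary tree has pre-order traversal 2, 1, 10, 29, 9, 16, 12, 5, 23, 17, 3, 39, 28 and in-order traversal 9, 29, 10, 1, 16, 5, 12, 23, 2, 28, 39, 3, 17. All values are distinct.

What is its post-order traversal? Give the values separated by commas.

9, 29, 10, 5, 23, 12, 16, 1, 28, 39, 3, 17, 2

The first element of pre-order is the root; it splits in-order into left and right subtrees.
Root 2: left subtree has 8 nodes {9, 29, 10, 1, 16, 5, 12, 23}, right has 4 {28, 39, 3, 17}.
  Root 1: left subtree has 3 nodes {9, 29, 10}, right has 4 {16, 5, 12, 23}.
    Root 10: left subtree has 2 nodes {9, 29}, right has 0 { }.
      Root 29: left subtree has 1 node {9}, right has 0 { }.
    Root 16: left subtree has 0 nodes { }, right has 3 {5, 12, 23}.
      Root 12: left subtree has 1 node {5}, right has 1 {23}.
  Root 17: left subtree has 3 nodes {28, 39, 3}, right has 0 { }.
    Root 3: left subtree has 2 nodes {28, 39}, right has 0 { }.
      Root 39: left subtree has 1 node {28}, right has 0 { }.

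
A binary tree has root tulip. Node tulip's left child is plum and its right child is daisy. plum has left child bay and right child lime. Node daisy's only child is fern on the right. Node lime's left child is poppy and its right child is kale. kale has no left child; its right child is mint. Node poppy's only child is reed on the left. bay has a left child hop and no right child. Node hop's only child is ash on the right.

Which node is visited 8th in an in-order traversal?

In-order visits the left subtree, then the node, then the right subtree.
At tulip: go left to plum.
  At plum: go left to bay.
    At bay: go left to hop.
      At hop: no left child.
      Visit hop.
      At hop: go right to ash.
        ash is a leaf — visit ash.
    Visit bay.
    At bay: no right child.
  Visit plum.
  At plum: go right to lime.
    At lime: go left to poppy.
      At poppy: go left to reed.
        reed is a leaf — visit reed.
      Visit poppy.
      At poppy: no right child.
    Visit lime.
    At lime: go right to kale.
      At kale: no left child.
      Visit kale.
      At kale: go right to mint.
        mint is a leaf — visit mint.
Visit tulip.
At tulip: go right to daisy.
  At daisy: no left child.
  Visit daisy.
  At daisy: go right to fern.
    fern is a leaf — visit fern.
Full in-order sequence: hop, ash, bay, plum, reed, poppy, lime, kale, mint, tulip, daisy, fern.

kale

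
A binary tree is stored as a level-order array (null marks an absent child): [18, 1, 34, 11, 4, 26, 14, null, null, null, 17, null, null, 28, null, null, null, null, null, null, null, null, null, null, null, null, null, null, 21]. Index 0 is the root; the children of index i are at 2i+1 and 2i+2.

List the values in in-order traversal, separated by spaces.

11 1 4 17 18 26 34 28 21 14

In-order visits the left subtree, then the node, then the right subtree.
At 18: go left to 1.
  At 1: go left to 11.
    11 is a leaf — visit 11.
  Visit 1.
  At 1: go right to 4.
    At 4: no left child.
    Visit 4.
    At 4: go right to 17.
      17 is a leaf — visit 17.
Visit 18.
At 18: go right to 34.
  At 34: go left to 26.
    26 is a leaf — visit 26.
  Visit 34.
  At 34: go right to 14.
    At 14: go left to 28.
      At 28: no left child.
      Visit 28.
      At 28: go right to 21.
        21 is a leaf — visit 21.
    Visit 14.
    At 14: no right child.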